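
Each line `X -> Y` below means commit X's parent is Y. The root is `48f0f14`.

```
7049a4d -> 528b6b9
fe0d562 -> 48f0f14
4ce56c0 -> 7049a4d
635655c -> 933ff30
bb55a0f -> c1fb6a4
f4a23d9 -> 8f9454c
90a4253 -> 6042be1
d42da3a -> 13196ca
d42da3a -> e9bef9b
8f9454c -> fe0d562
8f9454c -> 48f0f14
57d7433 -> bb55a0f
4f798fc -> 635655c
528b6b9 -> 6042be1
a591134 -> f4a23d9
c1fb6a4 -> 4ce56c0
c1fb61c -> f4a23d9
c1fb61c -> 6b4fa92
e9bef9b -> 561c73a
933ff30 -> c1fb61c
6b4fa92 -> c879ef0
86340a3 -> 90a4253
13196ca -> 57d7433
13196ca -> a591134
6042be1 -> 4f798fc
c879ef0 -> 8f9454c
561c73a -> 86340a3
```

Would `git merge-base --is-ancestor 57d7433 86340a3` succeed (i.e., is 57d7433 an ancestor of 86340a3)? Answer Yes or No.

No

Ancestors of 86340a3: {48f0f14, 4f798fc, 6042be1, 635655c, 6b4fa92, 86340a3, 8f9454c, 90a4253, 933ff30, c1fb61c, c879ef0, f4a23d9, fe0d562}.
57d7433 is not in that set, so it is not an ancestor of 86340a3.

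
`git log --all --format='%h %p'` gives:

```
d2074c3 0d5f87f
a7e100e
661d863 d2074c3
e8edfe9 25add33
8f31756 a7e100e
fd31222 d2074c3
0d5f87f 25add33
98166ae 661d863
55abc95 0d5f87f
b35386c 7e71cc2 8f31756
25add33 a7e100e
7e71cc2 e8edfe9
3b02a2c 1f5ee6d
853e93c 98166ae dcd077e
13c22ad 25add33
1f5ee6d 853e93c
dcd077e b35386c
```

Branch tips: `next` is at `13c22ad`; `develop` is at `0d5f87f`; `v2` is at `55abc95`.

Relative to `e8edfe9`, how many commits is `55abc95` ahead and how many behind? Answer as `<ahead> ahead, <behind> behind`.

2 ahead, 1 behind

Reachable from 55abc95: {0d5f87f, 25add33, 55abc95, a7e100e}.
Reachable from e8edfe9: {25add33, a7e100e, e8edfe9}.
Only in 55abc95's history (ahead): {0d5f87f, 55abc95} — 2.
Only in e8edfe9's history (behind): {e8edfe9} — 1.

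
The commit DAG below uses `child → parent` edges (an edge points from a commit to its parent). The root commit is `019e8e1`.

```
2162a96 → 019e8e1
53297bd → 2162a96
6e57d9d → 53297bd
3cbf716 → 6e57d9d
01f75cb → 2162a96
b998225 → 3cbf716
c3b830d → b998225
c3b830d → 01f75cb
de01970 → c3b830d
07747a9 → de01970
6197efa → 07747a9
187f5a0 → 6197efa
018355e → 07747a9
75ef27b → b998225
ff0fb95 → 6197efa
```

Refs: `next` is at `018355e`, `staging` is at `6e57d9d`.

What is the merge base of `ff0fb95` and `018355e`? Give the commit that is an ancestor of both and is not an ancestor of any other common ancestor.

07747a9

Ancestors of ff0fb95: {019e8e1, 01f75cb, 07747a9, 2162a96, 3cbf716, 53297bd, 6197efa, 6e57d9d, b998225, c3b830d, de01970, ff0fb95}.
Ancestors of 018355e: {018355e, 019e8e1, 01f75cb, 07747a9, 2162a96, 3cbf716, 53297bd, 6e57d9d, b998225, c3b830d, de01970}.
Common ancestors: {019e8e1, 01f75cb, 07747a9, 2162a96, 3cbf716, 53297bd, 6e57d9d, b998225, c3b830d, de01970}.
Among these, 07747a9 is not an ancestor of any other common ancestor — it is the merge base.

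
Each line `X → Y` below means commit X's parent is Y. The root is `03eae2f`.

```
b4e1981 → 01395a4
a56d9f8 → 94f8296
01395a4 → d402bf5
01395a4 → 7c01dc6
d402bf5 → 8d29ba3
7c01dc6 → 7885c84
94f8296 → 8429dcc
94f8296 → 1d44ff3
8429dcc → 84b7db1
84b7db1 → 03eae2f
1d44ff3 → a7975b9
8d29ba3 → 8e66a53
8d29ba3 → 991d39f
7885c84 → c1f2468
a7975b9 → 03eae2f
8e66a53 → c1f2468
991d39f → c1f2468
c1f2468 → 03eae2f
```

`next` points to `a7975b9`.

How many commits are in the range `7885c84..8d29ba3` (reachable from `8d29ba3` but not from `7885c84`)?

Reachable from 8d29ba3: {03eae2f, 8d29ba3, 8e66a53, 991d39f, c1f2468}.
Reachable from 7885c84: {03eae2f, 7885c84, c1f2468}.
In 8d29ba3's history but not 7885c84's: {8d29ba3, 8e66a53, 991d39f} — 3 commits.

3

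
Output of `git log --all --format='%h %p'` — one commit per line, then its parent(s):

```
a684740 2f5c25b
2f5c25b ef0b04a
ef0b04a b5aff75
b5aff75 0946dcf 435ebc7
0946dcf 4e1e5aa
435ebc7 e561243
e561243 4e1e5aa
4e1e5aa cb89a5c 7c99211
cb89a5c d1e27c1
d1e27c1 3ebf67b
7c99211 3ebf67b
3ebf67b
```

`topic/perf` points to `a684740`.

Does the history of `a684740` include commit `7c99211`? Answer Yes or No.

Ancestors of a684740 (commits reachable by following parents): {0946dcf, 2f5c25b, 3ebf67b, 435ebc7, 4e1e5aa, 7c99211, a684740, b5aff75, cb89a5c, d1e27c1, e561243, ef0b04a}.
7c99211 is in that set, so it is an ancestor of a684740.

Yes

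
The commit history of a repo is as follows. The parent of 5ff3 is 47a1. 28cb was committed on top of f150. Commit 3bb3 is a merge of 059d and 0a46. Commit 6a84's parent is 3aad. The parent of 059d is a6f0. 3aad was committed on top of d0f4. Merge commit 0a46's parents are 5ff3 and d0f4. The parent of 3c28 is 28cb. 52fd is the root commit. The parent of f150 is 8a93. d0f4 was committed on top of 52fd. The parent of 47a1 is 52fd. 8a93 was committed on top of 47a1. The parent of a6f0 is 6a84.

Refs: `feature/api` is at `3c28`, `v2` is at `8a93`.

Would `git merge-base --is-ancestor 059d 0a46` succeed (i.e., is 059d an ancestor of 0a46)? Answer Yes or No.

No

Ancestors of 0a46: {0a46, 47a1, 52fd, 5ff3, d0f4}.
059d is not in that set, so it is not an ancestor of 0a46.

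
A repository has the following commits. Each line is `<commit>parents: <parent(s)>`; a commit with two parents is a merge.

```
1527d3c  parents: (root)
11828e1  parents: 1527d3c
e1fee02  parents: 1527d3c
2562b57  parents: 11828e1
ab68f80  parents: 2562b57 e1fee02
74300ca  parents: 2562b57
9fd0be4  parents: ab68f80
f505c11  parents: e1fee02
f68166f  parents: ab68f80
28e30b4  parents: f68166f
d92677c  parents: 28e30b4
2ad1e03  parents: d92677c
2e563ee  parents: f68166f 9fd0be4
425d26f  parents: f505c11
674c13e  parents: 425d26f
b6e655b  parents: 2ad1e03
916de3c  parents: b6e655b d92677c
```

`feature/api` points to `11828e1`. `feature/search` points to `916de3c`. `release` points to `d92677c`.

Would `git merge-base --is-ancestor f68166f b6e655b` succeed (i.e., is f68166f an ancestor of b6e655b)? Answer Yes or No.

Ancestors of b6e655b (commits reachable by following parents): {11828e1, 1527d3c, 2562b57, 28e30b4, 2ad1e03, ab68f80, b6e655b, d92677c, e1fee02, f68166f}.
f68166f is in that set, so it is an ancestor of b6e655b.

Yes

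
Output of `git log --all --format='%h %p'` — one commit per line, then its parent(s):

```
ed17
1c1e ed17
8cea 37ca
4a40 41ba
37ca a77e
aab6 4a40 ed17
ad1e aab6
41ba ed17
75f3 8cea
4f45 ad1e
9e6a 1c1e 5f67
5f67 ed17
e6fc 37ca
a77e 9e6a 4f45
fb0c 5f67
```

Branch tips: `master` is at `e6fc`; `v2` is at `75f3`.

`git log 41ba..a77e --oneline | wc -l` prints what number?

Reachable from a77e: {1c1e, 41ba, 4a40, 4f45, 5f67, 9e6a, a77e, aab6, ad1e, ed17}.
Reachable from 41ba: {41ba, ed17}.
In a77e's history but not 41ba's: {1c1e, 4a40, 4f45, 5f67, 9e6a, a77e, aab6, ad1e} — 8 commits.

8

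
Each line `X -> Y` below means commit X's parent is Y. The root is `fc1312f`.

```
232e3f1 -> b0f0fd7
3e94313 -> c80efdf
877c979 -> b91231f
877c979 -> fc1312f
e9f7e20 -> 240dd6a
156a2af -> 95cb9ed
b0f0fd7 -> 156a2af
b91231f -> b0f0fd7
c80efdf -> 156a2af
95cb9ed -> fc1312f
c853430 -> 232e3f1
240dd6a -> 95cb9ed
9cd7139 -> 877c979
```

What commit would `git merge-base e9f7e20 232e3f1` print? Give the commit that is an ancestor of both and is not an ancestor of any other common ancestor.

95cb9ed

Ancestors of e9f7e20: {240dd6a, 95cb9ed, e9f7e20, fc1312f}.
Ancestors of 232e3f1: {156a2af, 232e3f1, 95cb9ed, b0f0fd7, fc1312f}.
Common ancestors: {95cb9ed, fc1312f}.
Among these, 95cb9ed is not an ancestor of any other common ancestor — it is the merge base.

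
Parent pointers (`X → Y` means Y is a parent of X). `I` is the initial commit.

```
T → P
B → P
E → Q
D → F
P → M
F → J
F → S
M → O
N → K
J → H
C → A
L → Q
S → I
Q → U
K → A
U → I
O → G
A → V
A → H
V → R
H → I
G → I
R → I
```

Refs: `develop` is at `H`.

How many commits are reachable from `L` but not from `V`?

3

Reachable from L: {I, L, Q, U}.
Reachable from V: {I, R, V}.
In L's history but not V's: {L, Q, U} — 3 commits.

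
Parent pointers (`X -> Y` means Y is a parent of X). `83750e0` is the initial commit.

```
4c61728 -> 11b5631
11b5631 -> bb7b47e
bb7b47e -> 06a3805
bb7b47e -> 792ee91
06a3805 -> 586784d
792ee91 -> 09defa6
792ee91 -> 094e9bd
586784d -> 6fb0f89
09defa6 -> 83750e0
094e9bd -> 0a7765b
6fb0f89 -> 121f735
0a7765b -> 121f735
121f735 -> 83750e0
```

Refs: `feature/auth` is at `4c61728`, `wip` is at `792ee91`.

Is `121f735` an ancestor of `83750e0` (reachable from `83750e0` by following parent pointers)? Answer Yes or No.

Ancestors of 83750e0: {83750e0}.
121f735 is not in that set, so it is not an ancestor of 83750e0.

No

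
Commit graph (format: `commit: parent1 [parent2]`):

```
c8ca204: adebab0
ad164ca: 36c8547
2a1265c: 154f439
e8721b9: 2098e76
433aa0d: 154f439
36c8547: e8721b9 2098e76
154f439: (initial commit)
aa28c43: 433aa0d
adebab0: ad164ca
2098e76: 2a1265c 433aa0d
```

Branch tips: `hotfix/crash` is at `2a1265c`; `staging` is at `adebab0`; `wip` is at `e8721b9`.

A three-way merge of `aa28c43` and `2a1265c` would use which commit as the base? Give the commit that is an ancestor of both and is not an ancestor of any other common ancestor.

Ancestors of aa28c43: {154f439, 433aa0d, aa28c43}.
Ancestors of 2a1265c: {154f439, 2a1265c}.
Common ancestors: {154f439}.
The only common ancestor is 154f439, so it is the merge base.

154f439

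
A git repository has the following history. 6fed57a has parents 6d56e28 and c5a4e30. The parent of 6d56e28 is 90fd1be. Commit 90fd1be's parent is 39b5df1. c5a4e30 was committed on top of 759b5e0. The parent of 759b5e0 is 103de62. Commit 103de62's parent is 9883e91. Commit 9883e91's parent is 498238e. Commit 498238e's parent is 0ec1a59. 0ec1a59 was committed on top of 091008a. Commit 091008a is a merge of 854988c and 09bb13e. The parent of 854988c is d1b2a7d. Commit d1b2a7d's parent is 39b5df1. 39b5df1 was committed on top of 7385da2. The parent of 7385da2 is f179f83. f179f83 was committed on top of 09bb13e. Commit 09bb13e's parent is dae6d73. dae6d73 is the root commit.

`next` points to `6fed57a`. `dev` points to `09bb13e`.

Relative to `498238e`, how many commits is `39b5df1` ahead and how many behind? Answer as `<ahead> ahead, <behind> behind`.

0 ahead, 5 behind

Reachable from 39b5df1: {09bb13e, 39b5df1, 7385da2, dae6d73, f179f83}.
Reachable from 498238e: {091008a, 09bb13e, 0ec1a59, 39b5df1, 498238e, 7385da2, 854988c, d1b2a7d, dae6d73, f179f83}.
Only in 39b5df1's history (ahead): {} — 0.
Only in 498238e's history (behind): {091008a, 0ec1a59, 498238e, 854988c, d1b2a7d} — 5.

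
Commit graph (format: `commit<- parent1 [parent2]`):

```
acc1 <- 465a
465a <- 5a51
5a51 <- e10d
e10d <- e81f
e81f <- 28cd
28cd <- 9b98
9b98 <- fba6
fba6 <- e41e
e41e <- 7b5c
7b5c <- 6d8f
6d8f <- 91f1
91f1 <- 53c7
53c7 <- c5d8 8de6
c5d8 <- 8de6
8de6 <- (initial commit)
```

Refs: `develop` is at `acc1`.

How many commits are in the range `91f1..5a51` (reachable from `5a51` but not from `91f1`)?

9

Reachable from 5a51: {28cd, 53c7, 5a51, 6d8f, 7b5c, 8de6, 91f1, 9b98, c5d8, e10d, e41e, e81f, fba6}.
Reachable from 91f1: {53c7, 8de6, 91f1, c5d8}.
In 5a51's history but not 91f1's: {28cd, 5a51, 6d8f, 7b5c, 9b98, e10d, e41e, e81f, fba6} — 9 commits.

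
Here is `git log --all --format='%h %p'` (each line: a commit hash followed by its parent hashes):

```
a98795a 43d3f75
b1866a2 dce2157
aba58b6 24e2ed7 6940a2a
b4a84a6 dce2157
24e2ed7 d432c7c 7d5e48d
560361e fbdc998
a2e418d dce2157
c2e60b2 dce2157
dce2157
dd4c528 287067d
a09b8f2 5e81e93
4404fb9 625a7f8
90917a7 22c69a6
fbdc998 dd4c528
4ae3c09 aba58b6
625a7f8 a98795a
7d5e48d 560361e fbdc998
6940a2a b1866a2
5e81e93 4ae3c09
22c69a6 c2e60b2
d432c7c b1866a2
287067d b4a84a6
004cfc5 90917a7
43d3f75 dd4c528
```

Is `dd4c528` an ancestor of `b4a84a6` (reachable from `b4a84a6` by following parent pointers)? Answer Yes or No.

No

Ancestors of b4a84a6: {b4a84a6, dce2157}.
dd4c528 is not in that set, so it is not an ancestor of b4a84a6.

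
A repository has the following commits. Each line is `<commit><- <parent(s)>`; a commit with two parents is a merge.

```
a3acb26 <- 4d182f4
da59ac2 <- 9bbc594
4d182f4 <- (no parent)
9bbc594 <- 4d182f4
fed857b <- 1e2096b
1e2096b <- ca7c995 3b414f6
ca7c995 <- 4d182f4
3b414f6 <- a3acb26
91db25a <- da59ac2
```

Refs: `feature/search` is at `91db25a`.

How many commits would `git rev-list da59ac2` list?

3

Walking parent pointers from da59ac2: reachable set = {4d182f4, 9bbc594, da59ac2}.
That is 3 commits.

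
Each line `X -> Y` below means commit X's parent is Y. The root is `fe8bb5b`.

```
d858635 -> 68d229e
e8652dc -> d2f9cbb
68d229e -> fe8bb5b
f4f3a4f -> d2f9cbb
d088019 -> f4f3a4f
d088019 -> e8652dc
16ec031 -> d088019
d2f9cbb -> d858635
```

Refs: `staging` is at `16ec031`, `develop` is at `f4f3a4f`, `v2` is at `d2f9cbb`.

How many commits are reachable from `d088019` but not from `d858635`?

Reachable from d088019: {68d229e, d088019, d2f9cbb, d858635, e8652dc, f4f3a4f, fe8bb5b}.
Reachable from d858635: {68d229e, d858635, fe8bb5b}.
In d088019's history but not d858635's: {d088019, d2f9cbb, e8652dc, f4f3a4f} — 4 commits.

4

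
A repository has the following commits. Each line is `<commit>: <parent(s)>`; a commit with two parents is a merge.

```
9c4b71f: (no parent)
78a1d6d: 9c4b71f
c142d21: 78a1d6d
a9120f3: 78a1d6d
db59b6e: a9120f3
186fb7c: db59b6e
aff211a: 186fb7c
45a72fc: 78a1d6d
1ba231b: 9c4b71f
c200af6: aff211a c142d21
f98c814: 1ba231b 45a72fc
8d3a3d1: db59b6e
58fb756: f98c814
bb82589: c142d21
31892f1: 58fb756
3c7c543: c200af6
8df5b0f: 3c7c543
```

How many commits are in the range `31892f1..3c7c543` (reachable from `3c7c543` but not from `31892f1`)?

Reachable from 3c7c543: {186fb7c, 3c7c543, 78a1d6d, 9c4b71f, a9120f3, aff211a, c142d21, c200af6, db59b6e}.
Reachable from 31892f1: {1ba231b, 31892f1, 45a72fc, 58fb756, 78a1d6d, 9c4b71f, f98c814}.
In 3c7c543's history but not 31892f1's: {186fb7c, 3c7c543, a9120f3, aff211a, c142d21, c200af6, db59b6e} — 7 commits.

7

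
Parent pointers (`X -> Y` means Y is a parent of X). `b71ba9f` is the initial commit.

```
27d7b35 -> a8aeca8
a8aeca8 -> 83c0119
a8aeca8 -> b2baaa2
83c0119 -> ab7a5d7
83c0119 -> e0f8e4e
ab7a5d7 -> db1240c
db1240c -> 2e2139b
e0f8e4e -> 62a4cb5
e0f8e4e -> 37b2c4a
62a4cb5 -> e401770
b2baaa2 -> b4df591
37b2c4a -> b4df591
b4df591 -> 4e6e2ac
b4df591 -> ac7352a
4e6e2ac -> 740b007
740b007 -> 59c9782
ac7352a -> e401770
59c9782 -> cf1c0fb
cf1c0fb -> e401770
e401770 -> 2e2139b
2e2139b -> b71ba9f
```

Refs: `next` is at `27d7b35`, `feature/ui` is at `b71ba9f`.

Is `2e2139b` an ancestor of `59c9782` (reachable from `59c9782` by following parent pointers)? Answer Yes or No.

Yes

Ancestors of 59c9782 (commits reachable by following parents): {2e2139b, 59c9782, b71ba9f, cf1c0fb, e401770}.
2e2139b is in that set, so it is an ancestor of 59c9782.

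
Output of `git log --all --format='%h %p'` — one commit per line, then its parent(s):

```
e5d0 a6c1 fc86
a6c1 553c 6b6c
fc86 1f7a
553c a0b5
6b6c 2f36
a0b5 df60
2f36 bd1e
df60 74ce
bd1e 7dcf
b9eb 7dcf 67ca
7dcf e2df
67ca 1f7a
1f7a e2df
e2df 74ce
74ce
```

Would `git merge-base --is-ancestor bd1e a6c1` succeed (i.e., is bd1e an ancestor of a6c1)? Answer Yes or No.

Ancestors of a6c1 (commits reachable by following parents): {2f36, 553c, 6b6c, 74ce, 7dcf, a0b5, a6c1, bd1e, df60, e2df}.
bd1e is in that set, so it is an ancestor of a6c1.

Yes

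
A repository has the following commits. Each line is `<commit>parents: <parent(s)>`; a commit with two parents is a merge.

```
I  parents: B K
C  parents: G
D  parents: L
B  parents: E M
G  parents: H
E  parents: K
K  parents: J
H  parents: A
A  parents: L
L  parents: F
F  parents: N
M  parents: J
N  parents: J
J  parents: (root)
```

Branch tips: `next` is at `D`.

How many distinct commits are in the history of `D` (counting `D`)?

Walking parent pointers from D: reachable set = {D, F, J, L, N}.
That is 5 commits.

5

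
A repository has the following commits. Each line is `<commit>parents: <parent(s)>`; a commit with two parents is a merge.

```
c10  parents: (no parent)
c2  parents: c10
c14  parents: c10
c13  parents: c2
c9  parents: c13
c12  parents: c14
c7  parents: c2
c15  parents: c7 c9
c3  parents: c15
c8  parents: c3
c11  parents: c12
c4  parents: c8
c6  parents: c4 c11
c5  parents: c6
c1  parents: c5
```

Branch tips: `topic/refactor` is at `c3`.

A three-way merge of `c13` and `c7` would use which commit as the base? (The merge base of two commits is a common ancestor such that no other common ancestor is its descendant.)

c2

Ancestors of c13: {c10, c13, c2}.
Ancestors of c7: {c10, c2, c7}.
Common ancestors: {c10, c2}.
Among these, c2 is not an ancestor of any other common ancestor — it is the merge base.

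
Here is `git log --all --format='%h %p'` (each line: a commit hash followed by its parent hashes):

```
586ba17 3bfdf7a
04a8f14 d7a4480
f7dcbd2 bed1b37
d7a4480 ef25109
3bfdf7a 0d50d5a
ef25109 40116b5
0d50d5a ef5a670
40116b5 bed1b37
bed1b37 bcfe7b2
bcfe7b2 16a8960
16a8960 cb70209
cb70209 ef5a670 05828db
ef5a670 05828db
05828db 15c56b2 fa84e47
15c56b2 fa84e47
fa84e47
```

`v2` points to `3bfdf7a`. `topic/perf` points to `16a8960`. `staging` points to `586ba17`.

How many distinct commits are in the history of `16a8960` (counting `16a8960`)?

Walking parent pointers from 16a8960: reachable set = {05828db, 15c56b2, 16a8960, cb70209, ef5a670, fa84e47}.
That is 6 commits.

6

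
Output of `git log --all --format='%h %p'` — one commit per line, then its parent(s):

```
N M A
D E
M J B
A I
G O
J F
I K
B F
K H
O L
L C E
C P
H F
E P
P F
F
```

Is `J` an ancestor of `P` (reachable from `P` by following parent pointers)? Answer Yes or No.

No

Ancestors of P: {F, P}.
J is not in that set, so it is not an ancestor of P.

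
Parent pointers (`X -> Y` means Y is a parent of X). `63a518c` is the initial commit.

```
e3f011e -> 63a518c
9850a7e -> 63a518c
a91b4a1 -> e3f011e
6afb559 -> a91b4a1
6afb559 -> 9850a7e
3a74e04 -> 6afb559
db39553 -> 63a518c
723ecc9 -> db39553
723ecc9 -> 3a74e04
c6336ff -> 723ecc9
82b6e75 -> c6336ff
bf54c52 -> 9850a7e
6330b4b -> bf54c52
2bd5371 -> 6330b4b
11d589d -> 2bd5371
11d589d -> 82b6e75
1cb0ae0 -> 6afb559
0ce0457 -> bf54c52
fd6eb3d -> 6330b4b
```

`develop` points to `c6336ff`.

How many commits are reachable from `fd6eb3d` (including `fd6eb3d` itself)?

Walking parent pointers from fd6eb3d: reachable set = {6330b4b, 63a518c, 9850a7e, bf54c52, fd6eb3d}.
That is 5 commits.

5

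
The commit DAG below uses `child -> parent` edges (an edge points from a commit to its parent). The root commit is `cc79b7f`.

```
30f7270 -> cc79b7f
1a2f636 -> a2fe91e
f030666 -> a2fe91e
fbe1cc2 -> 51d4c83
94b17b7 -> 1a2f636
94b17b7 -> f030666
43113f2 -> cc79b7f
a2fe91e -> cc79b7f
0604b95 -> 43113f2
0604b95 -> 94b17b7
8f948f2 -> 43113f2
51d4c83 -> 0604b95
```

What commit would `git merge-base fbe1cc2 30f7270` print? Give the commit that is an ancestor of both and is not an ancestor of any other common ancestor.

cc79b7f

Ancestors of fbe1cc2: {0604b95, 1a2f636, 43113f2, 51d4c83, 94b17b7, a2fe91e, cc79b7f, f030666, fbe1cc2}.
Ancestors of 30f7270: {30f7270, cc79b7f}.
Common ancestors: {cc79b7f}.
The only common ancestor is cc79b7f, so it is the merge base.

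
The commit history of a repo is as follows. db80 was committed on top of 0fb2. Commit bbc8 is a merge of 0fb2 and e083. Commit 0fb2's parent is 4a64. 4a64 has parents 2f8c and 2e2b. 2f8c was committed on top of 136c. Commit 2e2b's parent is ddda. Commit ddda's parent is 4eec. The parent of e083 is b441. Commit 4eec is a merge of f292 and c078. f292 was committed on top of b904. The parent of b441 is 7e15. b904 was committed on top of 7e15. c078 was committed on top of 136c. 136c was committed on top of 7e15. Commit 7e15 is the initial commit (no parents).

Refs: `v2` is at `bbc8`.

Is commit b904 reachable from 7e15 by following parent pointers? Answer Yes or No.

No

Ancestors of 7e15: {7e15}.
b904 is not in that set, so it is not an ancestor of 7e15.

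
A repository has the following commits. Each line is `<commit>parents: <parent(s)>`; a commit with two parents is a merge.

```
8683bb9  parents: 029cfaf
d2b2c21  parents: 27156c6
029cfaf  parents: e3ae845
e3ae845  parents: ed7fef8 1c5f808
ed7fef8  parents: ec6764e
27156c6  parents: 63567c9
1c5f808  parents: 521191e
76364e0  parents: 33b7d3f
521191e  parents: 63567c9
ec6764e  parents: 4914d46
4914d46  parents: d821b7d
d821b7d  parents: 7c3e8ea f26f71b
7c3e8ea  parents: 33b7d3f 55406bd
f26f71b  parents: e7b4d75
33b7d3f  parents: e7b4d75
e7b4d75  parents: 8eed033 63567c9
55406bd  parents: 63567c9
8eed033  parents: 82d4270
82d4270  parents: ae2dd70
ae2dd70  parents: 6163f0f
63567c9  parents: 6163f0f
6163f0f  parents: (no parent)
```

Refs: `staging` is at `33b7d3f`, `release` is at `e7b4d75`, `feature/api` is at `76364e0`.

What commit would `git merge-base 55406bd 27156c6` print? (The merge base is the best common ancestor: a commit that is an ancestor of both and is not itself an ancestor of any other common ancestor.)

Ancestors of 55406bd: {55406bd, 6163f0f, 63567c9}.
Ancestors of 27156c6: {27156c6, 6163f0f, 63567c9}.
Common ancestors: {6163f0f, 63567c9}.
Among these, 63567c9 is not an ancestor of any other common ancestor — it is the merge base.

63567c9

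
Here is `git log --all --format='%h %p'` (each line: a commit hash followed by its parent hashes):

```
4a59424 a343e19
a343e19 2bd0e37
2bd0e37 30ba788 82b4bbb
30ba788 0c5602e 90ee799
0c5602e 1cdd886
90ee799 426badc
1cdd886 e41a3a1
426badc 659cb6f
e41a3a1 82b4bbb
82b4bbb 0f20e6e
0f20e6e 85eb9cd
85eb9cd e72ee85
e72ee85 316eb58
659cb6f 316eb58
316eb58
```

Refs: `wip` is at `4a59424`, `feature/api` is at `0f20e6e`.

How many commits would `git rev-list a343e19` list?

14

Walking parent pointers from a343e19: reachable set = {0c5602e, 0f20e6e, 1cdd886, 2bd0e37, 30ba788, 316eb58, 426badc, 659cb6f, 82b4bbb, 85eb9cd, 90ee799, a343e19, e41a3a1, e72ee85}.
That is 14 commits.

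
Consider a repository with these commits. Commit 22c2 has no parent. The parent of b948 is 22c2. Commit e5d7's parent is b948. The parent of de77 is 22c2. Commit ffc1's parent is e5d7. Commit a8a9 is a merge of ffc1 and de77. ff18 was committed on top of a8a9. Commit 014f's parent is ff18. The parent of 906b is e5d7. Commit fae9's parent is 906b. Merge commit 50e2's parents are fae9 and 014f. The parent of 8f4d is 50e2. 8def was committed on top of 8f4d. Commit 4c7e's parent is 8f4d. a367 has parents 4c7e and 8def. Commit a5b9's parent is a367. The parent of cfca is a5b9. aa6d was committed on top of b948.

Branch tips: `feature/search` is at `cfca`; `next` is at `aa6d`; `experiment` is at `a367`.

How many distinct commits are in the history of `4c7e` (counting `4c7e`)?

13

Walking parent pointers from 4c7e: reachable set = {014f, 22c2, 4c7e, 50e2, 8f4d, 906b, a8a9, b948, de77, e5d7, fae9, ff18, ffc1}.
That is 13 commits.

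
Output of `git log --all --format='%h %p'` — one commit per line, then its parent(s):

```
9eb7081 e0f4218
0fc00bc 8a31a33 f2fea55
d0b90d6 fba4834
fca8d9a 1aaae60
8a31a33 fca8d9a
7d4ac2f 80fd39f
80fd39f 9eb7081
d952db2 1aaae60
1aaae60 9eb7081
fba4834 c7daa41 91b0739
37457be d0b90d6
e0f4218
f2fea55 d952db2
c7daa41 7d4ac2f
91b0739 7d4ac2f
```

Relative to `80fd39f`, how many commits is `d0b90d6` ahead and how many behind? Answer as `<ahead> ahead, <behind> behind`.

5 ahead, 0 behind

Reachable from d0b90d6: {7d4ac2f, 80fd39f, 91b0739, 9eb7081, c7daa41, d0b90d6, e0f4218, fba4834}.
Reachable from 80fd39f: {80fd39f, 9eb7081, e0f4218}.
Only in d0b90d6's history (ahead): {7d4ac2f, 91b0739, c7daa41, d0b90d6, fba4834} — 5.
Only in 80fd39f's history (behind): {} — 0.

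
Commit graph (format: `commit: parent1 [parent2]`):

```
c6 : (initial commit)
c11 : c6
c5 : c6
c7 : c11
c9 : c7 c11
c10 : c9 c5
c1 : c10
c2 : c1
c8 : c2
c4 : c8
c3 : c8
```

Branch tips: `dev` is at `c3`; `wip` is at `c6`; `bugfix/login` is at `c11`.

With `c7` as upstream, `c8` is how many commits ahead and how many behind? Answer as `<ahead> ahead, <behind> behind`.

6 ahead, 0 behind

Reachable from c8: {c1, c10, c11, c2, c5, c6, c7, c8, c9}.
Reachable from c7: {c11, c6, c7}.
Only in c8's history (ahead): {c1, c10, c2, c5, c8, c9} — 6.
Only in c7's history (behind): {} — 0.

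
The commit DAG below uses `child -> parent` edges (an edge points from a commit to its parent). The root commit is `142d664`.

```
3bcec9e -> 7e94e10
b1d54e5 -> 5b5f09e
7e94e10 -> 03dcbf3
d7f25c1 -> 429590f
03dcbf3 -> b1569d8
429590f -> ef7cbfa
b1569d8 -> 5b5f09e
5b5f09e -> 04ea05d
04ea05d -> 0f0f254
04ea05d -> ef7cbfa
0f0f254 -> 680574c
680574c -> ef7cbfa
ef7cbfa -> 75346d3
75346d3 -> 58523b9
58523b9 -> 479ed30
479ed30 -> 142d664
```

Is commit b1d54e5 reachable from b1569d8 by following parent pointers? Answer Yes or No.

No

Ancestors of b1569d8: {04ea05d, 0f0f254, 142d664, 479ed30, 58523b9, 5b5f09e, 680574c, 75346d3, b1569d8, ef7cbfa}.
b1d54e5 is not in that set, so it is not an ancestor of b1569d8.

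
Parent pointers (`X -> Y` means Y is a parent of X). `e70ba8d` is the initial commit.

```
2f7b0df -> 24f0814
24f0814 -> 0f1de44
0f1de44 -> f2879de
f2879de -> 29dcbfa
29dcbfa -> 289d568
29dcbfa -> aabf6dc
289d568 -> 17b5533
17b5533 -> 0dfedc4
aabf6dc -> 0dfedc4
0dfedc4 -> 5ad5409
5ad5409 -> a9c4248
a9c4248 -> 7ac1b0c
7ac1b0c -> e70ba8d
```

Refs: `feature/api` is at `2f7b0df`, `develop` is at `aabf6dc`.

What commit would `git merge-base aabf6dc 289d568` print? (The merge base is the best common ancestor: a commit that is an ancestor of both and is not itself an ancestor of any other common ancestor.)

0dfedc4

Ancestors of aabf6dc: {0dfedc4, 5ad5409, 7ac1b0c, a9c4248, aabf6dc, e70ba8d}.
Ancestors of 289d568: {0dfedc4, 17b5533, 289d568, 5ad5409, 7ac1b0c, a9c4248, e70ba8d}.
Common ancestors: {0dfedc4, 5ad5409, 7ac1b0c, a9c4248, e70ba8d}.
Among these, 0dfedc4 is not an ancestor of any other common ancestor — it is the merge base.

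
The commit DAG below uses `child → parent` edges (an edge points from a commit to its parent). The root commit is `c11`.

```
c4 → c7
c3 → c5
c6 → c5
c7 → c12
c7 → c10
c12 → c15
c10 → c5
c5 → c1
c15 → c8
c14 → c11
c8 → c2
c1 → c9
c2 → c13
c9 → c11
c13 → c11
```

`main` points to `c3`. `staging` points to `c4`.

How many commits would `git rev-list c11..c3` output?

Reachable from c3: {c1, c11, c3, c5, c9}.
Reachable from c11: {c11}.
In c3's history but not c11's: {c1, c3, c5, c9} — 4 commits.

4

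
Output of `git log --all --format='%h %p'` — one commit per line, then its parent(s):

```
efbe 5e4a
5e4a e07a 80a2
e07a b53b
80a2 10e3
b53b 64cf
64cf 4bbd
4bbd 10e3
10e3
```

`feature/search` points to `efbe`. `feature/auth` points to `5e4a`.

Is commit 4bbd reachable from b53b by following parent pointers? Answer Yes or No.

Yes

Ancestors of b53b (commits reachable by following parents): {10e3, 4bbd, 64cf, b53b}.
4bbd is in that set, so it is an ancestor of b53b.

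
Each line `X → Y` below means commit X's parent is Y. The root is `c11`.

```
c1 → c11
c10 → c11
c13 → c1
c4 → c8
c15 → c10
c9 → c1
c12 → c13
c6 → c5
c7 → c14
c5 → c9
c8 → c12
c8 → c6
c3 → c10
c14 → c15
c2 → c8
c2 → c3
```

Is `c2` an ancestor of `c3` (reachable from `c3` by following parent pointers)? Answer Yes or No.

Ancestors of c3: {c10, c11, c3}.
c2 is not in that set, so it is not an ancestor of c3.

No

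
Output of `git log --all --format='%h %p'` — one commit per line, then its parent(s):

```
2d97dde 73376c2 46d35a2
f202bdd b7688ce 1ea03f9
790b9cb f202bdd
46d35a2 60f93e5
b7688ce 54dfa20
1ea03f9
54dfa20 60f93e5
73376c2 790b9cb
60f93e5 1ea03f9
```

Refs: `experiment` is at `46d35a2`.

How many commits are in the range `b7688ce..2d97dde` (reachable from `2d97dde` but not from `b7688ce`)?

5

Reachable from 2d97dde: {1ea03f9, 2d97dde, 46d35a2, 54dfa20, 60f93e5, 73376c2, 790b9cb, b7688ce, f202bdd}.
Reachable from b7688ce: {1ea03f9, 54dfa20, 60f93e5, b7688ce}.
In 2d97dde's history but not b7688ce's: {2d97dde, 46d35a2, 73376c2, 790b9cb, f202bdd} — 5 commits.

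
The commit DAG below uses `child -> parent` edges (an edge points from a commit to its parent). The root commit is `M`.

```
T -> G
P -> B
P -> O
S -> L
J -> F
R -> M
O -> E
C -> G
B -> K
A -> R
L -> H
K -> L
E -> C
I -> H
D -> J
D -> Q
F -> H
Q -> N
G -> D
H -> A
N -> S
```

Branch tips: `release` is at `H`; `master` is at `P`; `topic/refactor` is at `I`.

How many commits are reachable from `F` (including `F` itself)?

Walking parent pointers from F: reachable set = {A, F, H, M, R}.
That is 5 commits.

5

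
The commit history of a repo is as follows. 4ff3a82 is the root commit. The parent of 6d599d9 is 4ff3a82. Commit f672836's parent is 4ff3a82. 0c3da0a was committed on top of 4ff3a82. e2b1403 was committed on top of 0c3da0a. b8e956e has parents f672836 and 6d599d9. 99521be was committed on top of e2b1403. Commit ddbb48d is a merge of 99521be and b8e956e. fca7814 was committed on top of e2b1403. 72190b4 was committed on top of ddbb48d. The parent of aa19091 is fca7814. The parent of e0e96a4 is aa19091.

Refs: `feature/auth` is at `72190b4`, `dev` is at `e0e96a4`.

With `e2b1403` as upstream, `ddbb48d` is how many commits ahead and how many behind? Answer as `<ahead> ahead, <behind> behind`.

Reachable from ddbb48d: {0c3da0a, 4ff3a82, 6d599d9, 99521be, b8e956e, ddbb48d, e2b1403, f672836}.
Reachable from e2b1403: {0c3da0a, 4ff3a82, e2b1403}.
Only in ddbb48d's history (ahead): {6d599d9, 99521be, b8e956e, ddbb48d, f672836} — 5.
Only in e2b1403's history (behind): {} — 0.

5 ahead, 0 behind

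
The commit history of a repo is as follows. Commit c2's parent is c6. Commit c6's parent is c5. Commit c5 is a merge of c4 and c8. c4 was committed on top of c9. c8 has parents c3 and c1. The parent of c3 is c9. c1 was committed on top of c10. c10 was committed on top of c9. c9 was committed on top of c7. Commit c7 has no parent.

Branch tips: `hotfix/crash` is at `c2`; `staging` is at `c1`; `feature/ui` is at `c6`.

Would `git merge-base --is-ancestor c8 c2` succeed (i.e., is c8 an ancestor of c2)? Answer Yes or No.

Ancestors of c2 (commits reachable by following parents): {c1, c10, c2, c3, c4, c5, c6, c7, c8, c9}.
c8 is in that set, so it is an ancestor of c2.

Yes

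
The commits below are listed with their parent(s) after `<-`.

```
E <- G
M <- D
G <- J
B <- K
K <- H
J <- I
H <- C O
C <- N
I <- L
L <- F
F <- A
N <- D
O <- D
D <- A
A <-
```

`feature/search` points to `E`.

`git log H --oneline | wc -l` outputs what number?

6

Walking parent pointers from H: reachable set = {A, C, D, H, N, O}.
That is 6 commits.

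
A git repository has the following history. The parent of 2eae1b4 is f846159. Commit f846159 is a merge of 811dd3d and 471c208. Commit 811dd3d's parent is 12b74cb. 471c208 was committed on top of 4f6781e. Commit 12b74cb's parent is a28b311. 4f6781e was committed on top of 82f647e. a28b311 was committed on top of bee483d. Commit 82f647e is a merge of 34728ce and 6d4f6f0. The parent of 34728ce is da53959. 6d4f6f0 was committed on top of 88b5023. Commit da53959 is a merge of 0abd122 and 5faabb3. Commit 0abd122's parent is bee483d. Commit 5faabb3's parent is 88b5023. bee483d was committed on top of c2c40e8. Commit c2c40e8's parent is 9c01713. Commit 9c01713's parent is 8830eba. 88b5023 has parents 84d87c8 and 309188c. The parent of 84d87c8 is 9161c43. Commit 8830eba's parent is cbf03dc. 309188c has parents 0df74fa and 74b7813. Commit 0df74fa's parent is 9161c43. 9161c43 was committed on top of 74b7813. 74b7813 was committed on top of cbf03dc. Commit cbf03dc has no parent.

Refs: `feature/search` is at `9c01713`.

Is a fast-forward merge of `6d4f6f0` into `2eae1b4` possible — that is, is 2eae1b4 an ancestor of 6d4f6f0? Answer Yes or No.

A fast-forward from 2eae1b4 to 6d4f6f0 is possible iff 2eae1b4 is an ancestor of 6d4f6f0.
Ancestors of 6d4f6f0: {0df74fa, 309188c, 6d4f6f0, 74b7813, 84d87c8, 88b5023, 9161c43, cbf03dc}.
2eae1b4 is not among them, so fast-forward is not possible.

No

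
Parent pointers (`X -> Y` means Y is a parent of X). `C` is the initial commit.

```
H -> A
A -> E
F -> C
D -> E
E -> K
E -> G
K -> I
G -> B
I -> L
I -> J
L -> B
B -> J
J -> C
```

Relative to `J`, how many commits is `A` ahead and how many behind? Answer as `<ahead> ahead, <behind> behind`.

Reachable from A: {A, B, C, E, G, I, J, K, L}.
Reachable from J: {C, J}.
Only in A's history (ahead): {A, B, E, G, I, K, L} — 7.
Only in J's history (behind): {} — 0.

7 ahead, 0 behind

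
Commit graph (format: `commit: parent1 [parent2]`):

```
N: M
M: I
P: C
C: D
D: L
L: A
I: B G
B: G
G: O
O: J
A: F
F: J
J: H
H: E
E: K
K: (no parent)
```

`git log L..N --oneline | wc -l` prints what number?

6

Reachable from N: {B, E, G, H, I, J, K, M, N, O}.
Reachable from L: {A, E, F, H, J, K, L}.
In N's history but not L's: {B, G, I, M, N, O} — 6 commits.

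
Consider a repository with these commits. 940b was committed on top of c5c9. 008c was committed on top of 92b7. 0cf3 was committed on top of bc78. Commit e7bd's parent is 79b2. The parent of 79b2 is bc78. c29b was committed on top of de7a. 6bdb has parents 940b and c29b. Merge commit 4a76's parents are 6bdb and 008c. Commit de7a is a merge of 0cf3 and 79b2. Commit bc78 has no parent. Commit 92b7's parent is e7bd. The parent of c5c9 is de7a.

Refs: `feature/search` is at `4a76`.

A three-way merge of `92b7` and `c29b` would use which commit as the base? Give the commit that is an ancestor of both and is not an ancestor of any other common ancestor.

Ancestors of 92b7: {79b2, 92b7, bc78, e7bd}.
Ancestors of c29b: {0cf3, 79b2, bc78, c29b, de7a}.
Common ancestors: {79b2, bc78}.
Among these, 79b2 is not an ancestor of any other common ancestor — it is the merge base.

79b2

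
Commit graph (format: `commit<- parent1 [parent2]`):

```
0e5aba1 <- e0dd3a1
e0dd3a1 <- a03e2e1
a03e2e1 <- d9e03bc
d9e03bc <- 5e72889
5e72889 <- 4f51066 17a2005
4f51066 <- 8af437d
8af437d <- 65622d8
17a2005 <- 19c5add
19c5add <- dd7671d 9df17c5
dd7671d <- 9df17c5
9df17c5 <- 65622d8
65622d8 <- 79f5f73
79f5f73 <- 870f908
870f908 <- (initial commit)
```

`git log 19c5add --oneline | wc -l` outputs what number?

Walking parent pointers from 19c5add: reachable set = {19c5add, 65622d8, 79f5f73, 870f908, 9df17c5, dd7671d}.
That is 6 commits.

6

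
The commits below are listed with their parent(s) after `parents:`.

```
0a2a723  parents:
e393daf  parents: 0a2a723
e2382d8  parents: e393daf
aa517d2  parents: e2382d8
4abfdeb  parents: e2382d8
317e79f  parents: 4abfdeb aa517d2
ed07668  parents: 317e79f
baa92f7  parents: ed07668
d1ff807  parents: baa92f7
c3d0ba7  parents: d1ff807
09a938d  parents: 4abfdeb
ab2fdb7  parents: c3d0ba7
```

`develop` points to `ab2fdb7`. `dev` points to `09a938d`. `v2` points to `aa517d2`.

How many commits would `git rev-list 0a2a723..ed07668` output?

6

Reachable from ed07668: {0a2a723, 317e79f, 4abfdeb, aa517d2, e2382d8, e393daf, ed07668}.
Reachable from 0a2a723: {0a2a723}.
In ed07668's history but not 0a2a723's: {317e79f, 4abfdeb, aa517d2, e2382d8, e393daf, ed07668} — 6 commits.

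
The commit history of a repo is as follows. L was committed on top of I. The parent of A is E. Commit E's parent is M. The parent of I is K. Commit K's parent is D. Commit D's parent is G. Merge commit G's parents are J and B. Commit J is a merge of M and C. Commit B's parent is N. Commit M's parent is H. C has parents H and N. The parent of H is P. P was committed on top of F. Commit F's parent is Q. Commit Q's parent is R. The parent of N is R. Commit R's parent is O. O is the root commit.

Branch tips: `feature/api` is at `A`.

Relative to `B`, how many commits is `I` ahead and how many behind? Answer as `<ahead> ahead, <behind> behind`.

11 ahead, 0 behind

Reachable from I: {B, C, D, F, G, H, I, J, K, M, N, O, P, Q, R}.
Reachable from B: {B, N, O, R}.
Only in I's history (ahead): {C, D, F, G, H, I, J, K, M, P, Q} — 11.
Only in B's history (behind): {} — 0.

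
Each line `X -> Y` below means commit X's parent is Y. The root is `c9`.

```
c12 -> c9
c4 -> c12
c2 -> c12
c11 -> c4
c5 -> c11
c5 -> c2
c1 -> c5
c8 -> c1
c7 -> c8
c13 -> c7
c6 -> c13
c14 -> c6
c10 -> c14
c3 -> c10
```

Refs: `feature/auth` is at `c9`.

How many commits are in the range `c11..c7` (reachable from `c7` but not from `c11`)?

Reachable from c7: {c1, c11, c12, c2, c4, c5, c7, c8, c9}.
Reachable from c11: {c11, c12, c4, c9}.
In c7's history but not c11's: {c1, c2, c5, c7, c8} — 5 commits.

5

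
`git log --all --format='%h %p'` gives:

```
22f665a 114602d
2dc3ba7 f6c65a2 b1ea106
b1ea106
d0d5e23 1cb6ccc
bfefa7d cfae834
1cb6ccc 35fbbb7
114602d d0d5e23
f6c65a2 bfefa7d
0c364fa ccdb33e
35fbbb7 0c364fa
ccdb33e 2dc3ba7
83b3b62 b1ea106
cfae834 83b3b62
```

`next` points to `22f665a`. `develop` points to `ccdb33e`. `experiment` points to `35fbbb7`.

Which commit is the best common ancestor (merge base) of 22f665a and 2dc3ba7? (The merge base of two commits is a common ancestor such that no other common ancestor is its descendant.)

Ancestors of 22f665a: {0c364fa, 114602d, 1cb6ccc, 22f665a, 2dc3ba7, 35fbbb7, 83b3b62, b1ea106, bfefa7d, ccdb33e, cfae834, d0d5e23, f6c65a2}.
Ancestors of 2dc3ba7: {2dc3ba7, 83b3b62, b1ea106, bfefa7d, cfae834, f6c65a2}.
Common ancestors: {2dc3ba7, 83b3b62, b1ea106, bfefa7d, cfae834, f6c65a2}.
Among these, 2dc3ba7 is not an ancestor of any other common ancestor — it is the merge base.

2dc3ba7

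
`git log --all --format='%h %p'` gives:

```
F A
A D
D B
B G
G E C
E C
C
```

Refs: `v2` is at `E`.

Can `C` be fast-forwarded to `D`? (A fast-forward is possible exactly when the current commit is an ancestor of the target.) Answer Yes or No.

Yes

A fast-forward from C to D is possible iff C is an ancestor of D.
Ancestors of D: {B, C, D, E, G}.
C is among them, so fast-forward is possible.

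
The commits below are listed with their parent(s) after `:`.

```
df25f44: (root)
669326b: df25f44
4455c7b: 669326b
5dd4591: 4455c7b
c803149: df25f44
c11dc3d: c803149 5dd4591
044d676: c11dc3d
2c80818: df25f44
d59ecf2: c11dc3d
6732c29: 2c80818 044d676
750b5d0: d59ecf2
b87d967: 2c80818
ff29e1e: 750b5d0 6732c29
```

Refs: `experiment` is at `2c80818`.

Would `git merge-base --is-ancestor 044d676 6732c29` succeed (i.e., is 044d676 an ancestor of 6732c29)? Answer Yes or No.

Ancestors of 6732c29 (commits reachable by following parents): {044d676, 2c80818, 4455c7b, 5dd4591, 669326b, 6732c29, c11dc3d, c803149, df25f44}.
044d676 is in that set, so it is an ancestor of 6732c29.

Yes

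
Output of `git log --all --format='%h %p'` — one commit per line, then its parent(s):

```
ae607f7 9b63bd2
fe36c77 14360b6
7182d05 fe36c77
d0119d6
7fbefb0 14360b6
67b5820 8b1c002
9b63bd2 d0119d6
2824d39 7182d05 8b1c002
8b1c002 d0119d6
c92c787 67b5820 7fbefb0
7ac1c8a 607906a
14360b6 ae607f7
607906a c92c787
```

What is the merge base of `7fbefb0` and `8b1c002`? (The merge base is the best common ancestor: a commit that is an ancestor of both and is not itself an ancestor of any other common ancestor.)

Ancestors of 7fbefb0: {14360b6, 7fbefb0, 9b63bd2, ae607f7, d0119d6}.
Ancestors of 8b1c002: {8b1c002, d0119d6}.
Common ancestors: {d0119d6}.
The only common ancestor is d0119d6, so it is the merge base.

d0119d6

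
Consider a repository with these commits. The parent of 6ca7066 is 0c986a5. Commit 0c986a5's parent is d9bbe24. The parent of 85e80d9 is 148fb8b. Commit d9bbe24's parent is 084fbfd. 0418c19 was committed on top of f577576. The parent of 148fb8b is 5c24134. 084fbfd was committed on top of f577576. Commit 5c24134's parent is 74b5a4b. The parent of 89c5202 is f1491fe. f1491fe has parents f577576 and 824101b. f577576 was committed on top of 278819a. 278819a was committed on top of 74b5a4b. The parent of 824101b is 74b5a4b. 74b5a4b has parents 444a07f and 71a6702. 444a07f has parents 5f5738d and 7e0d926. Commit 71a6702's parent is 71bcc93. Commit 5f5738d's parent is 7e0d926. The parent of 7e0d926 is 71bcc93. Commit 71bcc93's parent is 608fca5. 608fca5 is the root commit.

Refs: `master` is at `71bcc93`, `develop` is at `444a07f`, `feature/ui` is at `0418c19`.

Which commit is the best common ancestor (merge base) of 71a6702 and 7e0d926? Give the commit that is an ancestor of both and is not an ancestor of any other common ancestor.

Ancestors of 71a6702: {608fca5, 71a6702, 71bcc93}.
Ancestors of 7e0d926: {608fca5, 71bcc93, 7e0d926}.
Common ancestors: {608fca5, 71bcc93}.
Among these, 71bcc93 is not an ancestor of any other common ancestor — it is the merge base.

71bcc93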